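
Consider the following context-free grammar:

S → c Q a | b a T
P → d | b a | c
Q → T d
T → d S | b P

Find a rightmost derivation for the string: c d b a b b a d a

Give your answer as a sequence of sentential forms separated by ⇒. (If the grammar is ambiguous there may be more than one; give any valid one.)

S ⇒ c Q a ⇒ c T d a ⇒ c d S d a ⇒ c d b a T d a ⇒ c d b a b P d a ⇒ c d b a b b a d a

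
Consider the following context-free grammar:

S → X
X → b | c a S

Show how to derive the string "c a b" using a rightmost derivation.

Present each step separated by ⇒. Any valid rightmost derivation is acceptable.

S ⇒ X ⇒ c a S ⇒ c a X ⇒ c a b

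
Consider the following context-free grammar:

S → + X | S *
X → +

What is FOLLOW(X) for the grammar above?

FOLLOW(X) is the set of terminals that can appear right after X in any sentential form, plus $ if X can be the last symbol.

We compute FOLLOW(X) using the standard algorithm.
FOLLOW(S) starts with {$}.
FIRST(S) = {+}
FIRST(X) = {+}
FOLLOW(S) = {$, *}
FOLLOW(X) = {$, *}
Therefore, FOLLOW(X) = {$, *}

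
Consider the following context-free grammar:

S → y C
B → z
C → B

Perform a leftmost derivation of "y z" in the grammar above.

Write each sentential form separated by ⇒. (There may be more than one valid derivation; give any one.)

S ⇒ y C ⇒ y B ⇒ y z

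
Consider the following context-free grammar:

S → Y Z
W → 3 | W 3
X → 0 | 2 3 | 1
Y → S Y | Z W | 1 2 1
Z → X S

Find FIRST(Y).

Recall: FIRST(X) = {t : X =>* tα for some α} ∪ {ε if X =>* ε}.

We compute FIRST(Y) using the standard algorithm.
FIRST(S) = {0, 1, 2}
FIRST(W) = {3}
FIRST(X) = {0, 1, 2}
FIRST(Y) = {0, 1, 2}
FIRST(Z) = {0, 1, 2}
Therefore, FIRST(Y) = {0, 1, 2}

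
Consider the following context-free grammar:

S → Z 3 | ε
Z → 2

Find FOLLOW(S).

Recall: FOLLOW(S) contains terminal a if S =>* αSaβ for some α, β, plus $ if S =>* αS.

We compute FOLLOW(S) using the standard algorithm.
FOLLOW(S) starts with {$}.
FIRST(S) = {2, ε}
FIRST(Z) = {2}
FOLLOW(S) = {$}
FOLLOW(Z) = {3}
Therefore, FOLLOW(S) = {$}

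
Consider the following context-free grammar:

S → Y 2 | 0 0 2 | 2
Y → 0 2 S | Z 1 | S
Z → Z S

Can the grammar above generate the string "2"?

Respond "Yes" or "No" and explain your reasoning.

Yes - a valid derivation exists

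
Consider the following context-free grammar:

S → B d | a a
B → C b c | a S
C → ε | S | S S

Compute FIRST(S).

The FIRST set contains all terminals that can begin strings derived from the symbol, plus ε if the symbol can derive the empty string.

We compute FIRST(S) using the standard algorithm.
FIRST(B) = {a, b}
FIRST(C) = {a, b, ε}
FIRST(S) = {a, b}
Therefore, FIRST(S) = {a, b}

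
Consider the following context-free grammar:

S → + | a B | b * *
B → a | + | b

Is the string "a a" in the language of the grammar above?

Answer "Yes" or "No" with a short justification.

Yes - a valid derivation exists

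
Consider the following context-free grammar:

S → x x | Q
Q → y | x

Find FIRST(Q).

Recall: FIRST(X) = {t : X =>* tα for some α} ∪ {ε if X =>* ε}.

We compute FIRST(Q) using the standard algorithm.
FIRST(Q) = {x, y}
FIRST(S) = {x, y}
Therefore, FIRST(Q) = {x, y}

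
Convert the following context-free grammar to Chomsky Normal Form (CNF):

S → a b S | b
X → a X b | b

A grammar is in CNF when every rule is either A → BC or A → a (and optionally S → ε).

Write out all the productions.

TA → a; TB → b; S → b; X → b; S → TA X0; X0 → TB S; X → TA X1; X1 → X TB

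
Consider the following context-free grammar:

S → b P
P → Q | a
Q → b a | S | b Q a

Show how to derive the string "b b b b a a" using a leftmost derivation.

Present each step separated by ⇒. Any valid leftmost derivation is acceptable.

S ⇒ b P ⇒ b Q ⇒ b b Q a ⇒ b b S a ⇒ b b b P a ⇒ b b b Q a ⇒ b b b b a a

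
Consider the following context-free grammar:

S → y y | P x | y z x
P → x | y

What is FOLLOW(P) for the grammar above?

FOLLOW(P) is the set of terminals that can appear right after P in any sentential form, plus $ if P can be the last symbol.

We compute FOLLOW(P) using the standard algorithm.
FOLLOW(S) starts with {$}.
FIRST(P) = {x, y}
FIRST(S) = {x, y}
FOLLOW(P) = {x}
FOLLOW(S) = {$}
Therefore, FOLLOW(P) = {x}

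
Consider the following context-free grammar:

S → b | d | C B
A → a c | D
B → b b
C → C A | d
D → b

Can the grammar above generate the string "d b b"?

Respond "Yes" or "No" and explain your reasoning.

Yes - a valid derivation exists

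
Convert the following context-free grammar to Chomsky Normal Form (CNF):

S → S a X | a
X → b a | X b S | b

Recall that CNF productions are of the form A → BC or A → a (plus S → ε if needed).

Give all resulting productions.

TA → a; S → a; TB → b; X → b; S → S X0; X0 → TA X; X → TB TA; X → X X1; X1 → TB S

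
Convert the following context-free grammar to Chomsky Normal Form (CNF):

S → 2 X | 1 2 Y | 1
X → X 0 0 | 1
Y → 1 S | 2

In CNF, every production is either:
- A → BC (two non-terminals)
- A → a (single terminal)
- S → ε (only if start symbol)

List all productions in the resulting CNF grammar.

T2 → 2; T1 → 1; S → 1; T0 → 0; X → 1; Y → 2; S → T2 X; S → T1 X0; X0 → T2 Y; X → X X1; X1 → T0 T0; Y → T1 S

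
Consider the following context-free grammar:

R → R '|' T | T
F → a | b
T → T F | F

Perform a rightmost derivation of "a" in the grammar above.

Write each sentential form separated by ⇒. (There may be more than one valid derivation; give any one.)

R ⇒ T ⇒ F ⇒ a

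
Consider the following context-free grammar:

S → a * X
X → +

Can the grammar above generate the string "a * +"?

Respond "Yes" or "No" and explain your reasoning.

Yes - a valid derivation exists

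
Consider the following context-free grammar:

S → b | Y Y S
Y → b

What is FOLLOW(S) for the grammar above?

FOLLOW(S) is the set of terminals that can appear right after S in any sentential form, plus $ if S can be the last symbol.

We compute FOLLOW(S) using the standard algorithm.
FOLLOW(S) starts with {$}.
FIRST(S) = {b}
FIRST(Y) = {b}
FOLLOW(S) = {$}
FOLLOW(Y) = {b}
Therefore, FOLLOW(S) = {$}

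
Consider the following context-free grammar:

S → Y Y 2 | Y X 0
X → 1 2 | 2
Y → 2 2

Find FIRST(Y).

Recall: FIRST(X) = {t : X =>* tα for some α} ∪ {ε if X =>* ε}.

We compute FIRST(Y) using the standard algorithm.
FIRST(S) = {2}
FIRST(X) = {1, 2}
FIRST(Y) = {2}
Therefore, FIRST(Y) = {2}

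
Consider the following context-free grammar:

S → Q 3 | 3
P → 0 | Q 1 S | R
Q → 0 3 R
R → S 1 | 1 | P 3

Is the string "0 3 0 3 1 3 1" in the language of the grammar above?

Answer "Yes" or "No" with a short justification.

No - no valid derivation exists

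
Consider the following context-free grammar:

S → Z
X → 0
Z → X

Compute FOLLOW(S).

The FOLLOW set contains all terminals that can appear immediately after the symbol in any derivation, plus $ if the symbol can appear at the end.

We compute FOLLOW(S) using the standard algorithm.
FOLLOW(S) starts with {$}.
FIRST(S) = {0}
FIRST(X) = {0}
FIRST(Z) = {0}
FOLLOW(S) = {$}
FOLLOW(X) = {$}
FOLLOW(Z) = {$}
Therefore, FOLLOW(S) = {$}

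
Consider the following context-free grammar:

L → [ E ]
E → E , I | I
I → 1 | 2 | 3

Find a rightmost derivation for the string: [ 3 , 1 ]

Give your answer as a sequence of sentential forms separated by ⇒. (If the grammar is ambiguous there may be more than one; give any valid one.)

L ⇒ [ E ] ⇒ [ E , I ] ⇒ [ E , 1 ] ⇒ [ I , 1 ] ⇒ [ 3 , 1 ]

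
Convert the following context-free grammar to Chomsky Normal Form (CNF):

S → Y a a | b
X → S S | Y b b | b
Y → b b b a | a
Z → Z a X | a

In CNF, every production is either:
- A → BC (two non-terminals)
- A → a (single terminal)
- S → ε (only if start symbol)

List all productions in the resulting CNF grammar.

TA → a; S → b; TB → b; X → b; Y → a; Z → a; S → Y X0; X0 → TA TA; X → S S; X → Y X1; X1 → TB TB; Y → TB X2; X2 → TB X3; X3 → TB TA; Z → Z X4; X4 → TA X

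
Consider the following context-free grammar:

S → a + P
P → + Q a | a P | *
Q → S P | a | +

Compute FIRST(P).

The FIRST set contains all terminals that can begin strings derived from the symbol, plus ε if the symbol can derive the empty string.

We compute FIRST(P) using the standard algorithm.
FIRST(P) = {*, +, a}
FIRST(Q) = {+, a}
FIRST(S) = {a}
Therefore, FIRST(P) = {*, +, a}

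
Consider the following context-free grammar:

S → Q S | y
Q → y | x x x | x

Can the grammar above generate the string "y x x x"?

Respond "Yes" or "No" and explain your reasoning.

No - no valid derivation exists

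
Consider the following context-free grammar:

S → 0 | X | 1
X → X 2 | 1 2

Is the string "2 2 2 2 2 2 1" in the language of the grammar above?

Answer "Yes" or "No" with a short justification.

No - no valid derivation exists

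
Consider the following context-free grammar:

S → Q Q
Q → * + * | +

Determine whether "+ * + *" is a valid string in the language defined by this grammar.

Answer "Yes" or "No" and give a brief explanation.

Yes - a valid derivation exists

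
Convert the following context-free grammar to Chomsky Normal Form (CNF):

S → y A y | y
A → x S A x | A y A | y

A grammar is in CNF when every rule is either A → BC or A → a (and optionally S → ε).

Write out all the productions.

TY → y; S → y; TX → x; A → y; S → TY X0; X0 → A TY; A → TX X1; X1 → S X2; X2 → A TX; A → A X3; X3 → TY A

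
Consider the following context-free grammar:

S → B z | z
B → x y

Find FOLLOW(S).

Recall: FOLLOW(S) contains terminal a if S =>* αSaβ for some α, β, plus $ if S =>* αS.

We compute FOLLOW(S) using the standard algorithm.
FOLLOW(S) starts with {$}.
FIRST(B) = {x}
FIRST(S) = {x, z}
FOLLOW(B) = {z}
FOLLOW(S) = {$}
Therefore, FOLLOW(S) = {$}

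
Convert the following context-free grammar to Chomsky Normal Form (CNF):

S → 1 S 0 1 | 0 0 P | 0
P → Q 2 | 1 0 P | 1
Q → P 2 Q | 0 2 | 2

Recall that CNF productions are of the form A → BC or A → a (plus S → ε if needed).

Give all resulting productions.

T1 → 1; T0 → 0; S → 0; T2 → 2; P → 1; Q → 2; S → T1 X0; X0 → S X1; X1 → T0 T1; S → T0 X2; X2 → T0 P; P → Q T2; P → T1 X3; X3 → T0 P; Q → P X4; X4 → T2 Q; Q → T0 T2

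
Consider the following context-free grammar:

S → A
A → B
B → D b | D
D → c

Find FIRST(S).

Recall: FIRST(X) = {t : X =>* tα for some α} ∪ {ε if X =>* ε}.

We compute FIRST(S) using the standard algorithm.
FIRST(A) = {c}
FIRST(B) = {c}
FIRST(D) = {c}
FIRST(S) = {c}
Therefore, FIRST(S) = {c}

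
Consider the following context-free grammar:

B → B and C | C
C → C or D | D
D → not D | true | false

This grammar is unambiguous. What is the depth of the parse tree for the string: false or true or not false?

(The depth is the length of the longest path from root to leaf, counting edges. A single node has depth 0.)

5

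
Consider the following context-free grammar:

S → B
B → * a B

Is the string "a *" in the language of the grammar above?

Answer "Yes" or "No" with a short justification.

No - no valid derivation exists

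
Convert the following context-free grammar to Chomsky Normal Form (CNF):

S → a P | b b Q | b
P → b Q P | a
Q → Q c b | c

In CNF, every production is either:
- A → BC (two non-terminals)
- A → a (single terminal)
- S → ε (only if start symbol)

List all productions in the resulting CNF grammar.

TA → a; TB → b; S → b; P → a; TC → c; Q → c; S → TA P; S → TB X0; X0 → TB Q; P → TB X1; X1 → Q P; Q → Q X2; X2 → TC TB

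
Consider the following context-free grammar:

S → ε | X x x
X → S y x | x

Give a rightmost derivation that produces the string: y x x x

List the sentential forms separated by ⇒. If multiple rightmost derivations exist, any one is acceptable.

S ⇒ X x x ⇒ S y x x x ⇒ y x x x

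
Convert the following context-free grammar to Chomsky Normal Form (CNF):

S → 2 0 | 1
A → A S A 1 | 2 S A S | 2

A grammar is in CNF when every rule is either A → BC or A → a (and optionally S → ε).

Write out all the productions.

T2 → 2; T0 → 0; S → 1; T1 → 1; A → 2; S → T2 T0; A → A X0; X0 → S X1; X1 → A T1; A → T2 X2; X2 → S X3; X3 → A S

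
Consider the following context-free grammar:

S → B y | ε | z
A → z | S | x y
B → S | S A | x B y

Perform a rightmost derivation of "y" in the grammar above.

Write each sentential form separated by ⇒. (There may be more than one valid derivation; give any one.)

S ⇒ B y ⇒ S y ⇒ y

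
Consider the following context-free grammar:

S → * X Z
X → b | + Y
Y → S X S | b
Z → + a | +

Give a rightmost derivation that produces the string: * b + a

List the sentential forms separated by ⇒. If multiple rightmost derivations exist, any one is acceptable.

S ⇒ * X Z ⇒ * X + a ⇒ * b + a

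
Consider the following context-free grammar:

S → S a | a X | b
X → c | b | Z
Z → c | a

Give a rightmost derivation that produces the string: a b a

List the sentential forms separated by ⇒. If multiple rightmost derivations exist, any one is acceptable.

S ⇒ S a ⇒ a X a ⇒ a b a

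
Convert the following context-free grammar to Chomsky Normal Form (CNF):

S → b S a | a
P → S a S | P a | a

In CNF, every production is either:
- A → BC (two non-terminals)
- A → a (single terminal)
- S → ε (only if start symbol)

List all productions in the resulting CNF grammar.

TB → b; TA → a; S → a; P → a; S → TB X0; X0 → S TA; P → S X1; X1 → TA S; P → P TA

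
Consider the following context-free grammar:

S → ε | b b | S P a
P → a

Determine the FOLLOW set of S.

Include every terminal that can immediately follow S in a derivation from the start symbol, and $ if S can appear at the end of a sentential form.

We compute FOLLOW(S) using the standard algorithm.
FOLLOW(S) starts with {$}.
FIRST(P) = {a}
FIRST(S) = {a, b, ε}
FOLLOW(P) = {a}
FOLLOW(S) = {$, a}
Therefore, FOLLOW(S) = {$, a}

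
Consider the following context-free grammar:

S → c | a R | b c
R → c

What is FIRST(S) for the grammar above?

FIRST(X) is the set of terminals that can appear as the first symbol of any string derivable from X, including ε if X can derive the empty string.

We compute FIRST(S) using the standard algorithm.
FIRST(R) = {c}
FIRST(S) = {a, b, c}
Therefore, FIRST(S) = {a, b, c}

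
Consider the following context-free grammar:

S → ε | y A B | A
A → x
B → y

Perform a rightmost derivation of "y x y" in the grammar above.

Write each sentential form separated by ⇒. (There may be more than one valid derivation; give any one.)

S ⇒ y A B ⇒ y A y ⇒ y x y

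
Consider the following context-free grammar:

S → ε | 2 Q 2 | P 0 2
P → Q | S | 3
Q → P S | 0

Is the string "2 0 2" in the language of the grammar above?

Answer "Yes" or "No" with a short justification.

Yes - a valid derivation exists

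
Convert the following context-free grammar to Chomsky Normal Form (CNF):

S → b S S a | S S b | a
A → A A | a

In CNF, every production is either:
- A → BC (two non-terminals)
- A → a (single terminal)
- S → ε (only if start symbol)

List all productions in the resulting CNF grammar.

TB → b; TA → a; S → a; A → a; S → TB X0; X0 → S X1; X1 → S TA; S → S X2; X2 → S TB; A → A A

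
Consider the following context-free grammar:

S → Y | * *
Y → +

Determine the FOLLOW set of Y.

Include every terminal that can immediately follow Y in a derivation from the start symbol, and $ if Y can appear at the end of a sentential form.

We compute FOLLOW(Y) using the standard algorithm.
FOLLOW(S) starts with {$}.
FIRST(S) = {*, +}
FIRST(Y) = {+}
FOLLOW(S) = {$}
FOLLOW(Y) = {$}
Therefore, FOLLOW(Y) = {$}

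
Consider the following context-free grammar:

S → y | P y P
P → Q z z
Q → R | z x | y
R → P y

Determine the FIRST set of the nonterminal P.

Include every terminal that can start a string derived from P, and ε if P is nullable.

We compute FIRST(P) using the standard algorithm.
FIRST(P) = {y, z}
FIRST(Q) = {y, z}
FIRST(R) = {y, z}
FIRST(S) = {y, z}
Therefore, FIRST(P) = {y, z}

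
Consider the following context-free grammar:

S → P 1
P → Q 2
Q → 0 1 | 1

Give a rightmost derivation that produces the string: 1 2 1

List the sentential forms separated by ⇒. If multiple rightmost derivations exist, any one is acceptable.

S ⇒ P 1 ⇒ Q 2 1 ⇒ 1 2 1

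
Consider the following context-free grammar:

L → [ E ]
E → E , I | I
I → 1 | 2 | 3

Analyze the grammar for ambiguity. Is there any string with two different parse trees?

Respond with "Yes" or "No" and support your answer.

No - the grammar is unambiguous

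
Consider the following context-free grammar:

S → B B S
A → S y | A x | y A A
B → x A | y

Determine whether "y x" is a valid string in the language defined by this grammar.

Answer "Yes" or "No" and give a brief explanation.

No - no valid derivation exists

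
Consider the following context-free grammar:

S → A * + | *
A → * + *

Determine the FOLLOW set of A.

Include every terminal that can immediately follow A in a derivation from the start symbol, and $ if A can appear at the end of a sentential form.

We compute FOLLOW(A) using the standard algorithm.
FOLLOW(S) starts with {$}.
FIRST(A) = {*}
FIRST(S) = {*}
FOLLOW(A) = {*}
FOLLOW(S) = {$}
Therefore, FOLLOW(A) = {*}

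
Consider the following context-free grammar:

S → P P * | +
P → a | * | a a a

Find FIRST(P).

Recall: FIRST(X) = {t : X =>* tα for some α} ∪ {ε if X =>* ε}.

We compute FIRST(P) using the standard algorithm.
FIRST(P) = {*, a}
FIRST(S) = {*, +, a}
Therefore, FIRST(P) = {*, a}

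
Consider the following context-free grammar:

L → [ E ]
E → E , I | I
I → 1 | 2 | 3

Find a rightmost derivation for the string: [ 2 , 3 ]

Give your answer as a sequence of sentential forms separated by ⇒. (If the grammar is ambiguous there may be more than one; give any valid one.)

L ⇒ [ E ] ⇒ [ E , I ] ⇒ [ E , 3 ] ⇒ [ I , 3 ] ⇒ [ 2 , 3 ]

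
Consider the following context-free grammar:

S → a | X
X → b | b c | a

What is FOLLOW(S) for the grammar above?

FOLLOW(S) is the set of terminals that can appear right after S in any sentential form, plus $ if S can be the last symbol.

We compute FOLLOW(S) using the standard algorithm.
FOLLOW(S) starts with {$}.
FIRST(S) = {a, b}
FIRST(X) = {a, b}
FOLLOW(S) = {$}
FOLLOW(X) = {$}
Therefore, FOLLOW(S) = {$}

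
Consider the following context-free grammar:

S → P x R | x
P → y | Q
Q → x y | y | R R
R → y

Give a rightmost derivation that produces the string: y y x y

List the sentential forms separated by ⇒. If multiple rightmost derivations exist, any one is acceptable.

S ⇒ P x R ⇒ P x y ⇒ Q x y ⇒ R R x y ⇒ R y x y ⇒ y y x y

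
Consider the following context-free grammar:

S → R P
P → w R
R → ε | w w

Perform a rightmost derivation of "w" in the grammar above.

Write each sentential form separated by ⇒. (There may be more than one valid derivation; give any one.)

S ⇒ R P ⇒ R w R ⇒ R w ⇒ w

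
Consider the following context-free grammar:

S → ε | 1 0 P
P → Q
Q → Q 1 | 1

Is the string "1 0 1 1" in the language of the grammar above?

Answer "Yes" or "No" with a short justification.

Yes - a valid derivation exists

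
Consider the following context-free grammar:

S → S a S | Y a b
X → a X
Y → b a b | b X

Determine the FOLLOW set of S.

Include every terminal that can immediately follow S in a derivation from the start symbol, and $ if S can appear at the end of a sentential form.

We compute FOLLOW(S) using the standard algorithm.
FOLLOW(S) starts with {$}.
FIRST(S) = {b}
FIRST(X) = {a}
FIRST(Y) = {b}
FOLLOW(S) = {$, a}
FOLLOW(X) = {a}
FOLLOW(Y) = {a}
Therefore, FOLLOW(S) = {$, a}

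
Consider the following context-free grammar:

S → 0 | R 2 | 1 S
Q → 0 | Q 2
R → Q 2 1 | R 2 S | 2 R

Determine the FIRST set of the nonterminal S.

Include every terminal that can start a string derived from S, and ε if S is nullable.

We compute FIRST(S) using the standard algorithm.
FIRST(Q) = {0}
FIRST(R) = {0, 2}
FIRST(S) = {0, 1, 2}
Therefore, FIRST(S) = {0, 1, 2}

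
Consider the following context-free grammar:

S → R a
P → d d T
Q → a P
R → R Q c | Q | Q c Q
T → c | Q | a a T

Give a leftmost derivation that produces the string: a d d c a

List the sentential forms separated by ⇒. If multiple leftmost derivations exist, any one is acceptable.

S ⇒ R a ⇒ Q a ⇒ a P a ⇒ a d d T a ⇒ a d d c a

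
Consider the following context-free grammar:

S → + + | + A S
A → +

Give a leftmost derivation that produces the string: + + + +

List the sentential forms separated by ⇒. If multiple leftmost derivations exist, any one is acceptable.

S ⇒ + A S ⇒ + + S ⇒ + + + +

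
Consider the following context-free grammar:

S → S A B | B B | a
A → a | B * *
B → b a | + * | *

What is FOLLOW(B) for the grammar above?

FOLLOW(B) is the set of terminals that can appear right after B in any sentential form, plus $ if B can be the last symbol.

We compute FOLLOW(B) using the standard algorithm.
FOLLOW(S) starts with {$}.
FIRST(A) = {*, +, a, b}
FIRST(B) = {*, +, b}
FIRST(S) = {*, +, a, b}
FOLLOW(A) = {*, +, b}
FOLLOW(B) = {$, *, +, a, b}
FOLLOW(S) = {$, *, +, a, b}
Therefore, FOLLOW(B) = {$, *, +, a, b}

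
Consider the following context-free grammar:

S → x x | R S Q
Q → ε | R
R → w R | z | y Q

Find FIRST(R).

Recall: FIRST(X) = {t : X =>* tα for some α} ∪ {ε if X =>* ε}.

We compute FIRST(R) using the standard algorithm.
FIRST(Q) = {w, y, z, ε}
FIRST(R) = {w, y, z}
FIRST(S) = {w, x, y, z}
Therefore, FIRST(R) = {w, y, z}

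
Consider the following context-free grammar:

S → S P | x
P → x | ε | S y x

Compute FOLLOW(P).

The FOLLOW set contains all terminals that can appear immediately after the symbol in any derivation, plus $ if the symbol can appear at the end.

We compute FOLLOW(P) using the standard algorithm.
FOLLOW(S) starts with {$}.
FIRST(P) = {x, ε}
FIRST(S) = {x}
FOLLOW(P) = {$, x, y}
FOLLOW(S) = {$, x, y}
Therefore, FOLLOW(P) = {$, x, y}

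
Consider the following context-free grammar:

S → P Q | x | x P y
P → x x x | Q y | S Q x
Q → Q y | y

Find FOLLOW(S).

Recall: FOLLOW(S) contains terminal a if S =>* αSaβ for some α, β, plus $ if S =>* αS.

We compute FOLLOW(S) using the standard algorithm.
FOLLOW(S) starts with {$}.
FIRST(P) = {x, y}
FIRST(Q) = {y}
FIRST(S) = {x, y}
FOLLOW(P) = {y}
FOLLOW(Q) = {$, x, y}
FOLLOW(S) = {$, y}
Therefore, FOLLOW(S) = {$, y}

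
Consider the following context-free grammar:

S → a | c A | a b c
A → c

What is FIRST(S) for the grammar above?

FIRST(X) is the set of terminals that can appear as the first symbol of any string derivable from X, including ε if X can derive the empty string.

We compute FIRST(S) using the standard algorithm.
FIRST(A) = {c}
FIRST(S) = {a, c}
Therefore, FIRST(S) = {a, c}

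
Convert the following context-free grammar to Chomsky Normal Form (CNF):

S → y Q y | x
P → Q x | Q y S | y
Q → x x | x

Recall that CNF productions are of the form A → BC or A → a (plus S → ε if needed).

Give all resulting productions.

TY → y; S → x; TX → x; P → y; Q → x; S → TY X0; X0 → Q TY; P → Q TX; P → Q X1; X1 → TY S; Q → TX TX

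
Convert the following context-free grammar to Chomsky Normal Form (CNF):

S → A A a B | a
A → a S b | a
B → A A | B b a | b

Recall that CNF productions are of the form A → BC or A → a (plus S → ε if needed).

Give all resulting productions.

TA → a; S → a; TB → b; A → a; B → b; S → A X0; X0 → A X1; X1 → TA B; A → TA X2; X2 → S TB; B → A A; B → B X3; X3 → TB TA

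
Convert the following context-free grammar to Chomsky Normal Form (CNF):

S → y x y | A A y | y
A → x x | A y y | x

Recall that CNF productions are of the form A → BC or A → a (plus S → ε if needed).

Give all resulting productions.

TY → y; TX → x; S → y; A → x; S → TY X0; X0 → TX TY; S → A X1; X1 → A TY; A → TX TX; A → A X2; X2 → TY TY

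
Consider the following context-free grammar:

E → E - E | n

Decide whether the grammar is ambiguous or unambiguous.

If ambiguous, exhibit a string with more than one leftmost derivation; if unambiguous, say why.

Ambiguous - the string 'n - n - n - n' has two distinct leftmost derivations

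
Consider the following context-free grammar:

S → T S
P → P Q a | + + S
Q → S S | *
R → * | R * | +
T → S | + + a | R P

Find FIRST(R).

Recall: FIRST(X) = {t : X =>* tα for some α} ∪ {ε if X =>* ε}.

We compute FIRST(R) using the standard algorithm.
FIRST(P) = {+}
FIRST(Q) = {*, +}
FIRST(R) = {*, +}
FIRST(S) = {*, +}
FIRST(T) = {*, +}
Therefore, FIRST(R) = {*, +}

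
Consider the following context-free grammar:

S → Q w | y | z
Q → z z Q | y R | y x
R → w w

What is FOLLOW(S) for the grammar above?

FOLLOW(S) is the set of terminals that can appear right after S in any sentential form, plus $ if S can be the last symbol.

We compute FOLLOW(S) using the standard algorithm.
FOLLOW(S) starts with {$}.
FIRST(Q) = {y, z}
FIRST(R) = {w}
FIRST(S) = {y, z}
FOLLOW(Q) = {w}
FOLLOW(R) = {w}
FOLLOW(S) = {$}
Therefore, FOLLOW(S) = {$}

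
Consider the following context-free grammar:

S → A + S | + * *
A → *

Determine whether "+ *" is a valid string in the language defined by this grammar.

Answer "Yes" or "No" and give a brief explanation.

No - no valid derivation exists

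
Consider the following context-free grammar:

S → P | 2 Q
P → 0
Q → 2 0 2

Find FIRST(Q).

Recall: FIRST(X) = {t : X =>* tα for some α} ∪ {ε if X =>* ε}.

We compute FIRST(Q) using the standard algorithm.
FIRST(P) = {0}
FIRST(Q) = {2}
FIRST(S) = {0, 2}
Therefore, FIRST(Q) = {2}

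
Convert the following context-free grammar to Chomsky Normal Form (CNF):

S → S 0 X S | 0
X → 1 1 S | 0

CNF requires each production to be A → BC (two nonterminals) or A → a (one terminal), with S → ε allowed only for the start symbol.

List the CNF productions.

T0 → 0; S → 0; T1 → 1; X → 0; S → S X0; X0 → T0 X1; X1 → X S; X → T1 X2; X2 → T1 S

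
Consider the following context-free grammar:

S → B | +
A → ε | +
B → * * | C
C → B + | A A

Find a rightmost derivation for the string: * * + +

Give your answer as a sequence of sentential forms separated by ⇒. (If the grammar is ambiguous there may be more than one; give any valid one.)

S ⇒ B ⇒ C ⇒ B + ⇒ C + ⇒ B + + ⇒ * * + +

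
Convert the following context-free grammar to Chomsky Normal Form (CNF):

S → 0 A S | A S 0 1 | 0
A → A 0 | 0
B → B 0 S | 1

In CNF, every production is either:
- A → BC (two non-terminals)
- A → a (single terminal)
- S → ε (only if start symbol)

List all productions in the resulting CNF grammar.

T0 → 0; T1 → 1; S → 0; A → 0; B → 1; S → T0 X0; X0 → A S; S → A X1; X1 → S X2; X2 → T0 T1; A → A T0; B → B X3; X3 → T0 S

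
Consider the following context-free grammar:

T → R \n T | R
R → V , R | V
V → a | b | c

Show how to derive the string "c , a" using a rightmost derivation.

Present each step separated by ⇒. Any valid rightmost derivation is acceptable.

T ⇒ R ⇒ V , R ⇒ V , V ⇒ V , a ⇒ c , a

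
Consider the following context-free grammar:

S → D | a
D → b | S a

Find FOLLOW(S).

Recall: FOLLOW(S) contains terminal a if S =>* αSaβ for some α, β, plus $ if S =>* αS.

We compute FOLLOW(S) using the standard algorithm.
FOLLOW(S) starts with {$}.
FIRST(D) = {a, b}
FIRST(S) = {a, b}
FOLLOW(D) = {$, a}
FOLLOW(S) = {$, a}
Therefore, FOLLOW(S) = {$, a}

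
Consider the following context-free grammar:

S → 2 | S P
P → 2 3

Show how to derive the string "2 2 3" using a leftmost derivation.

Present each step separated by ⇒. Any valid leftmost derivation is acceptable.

S ⇒ S P ⇒ 2 P ⇒ 2 2 3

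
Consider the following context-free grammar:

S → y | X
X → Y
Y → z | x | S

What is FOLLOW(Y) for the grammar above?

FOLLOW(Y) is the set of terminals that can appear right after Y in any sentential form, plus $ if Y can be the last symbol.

We compute FOLLOW(Y) using the standard algorithm.
FOLLOW(S) starts with {$}.
FIRST(S) = {x, y, z}
FIRST(X) = {x, y, z}
FIRST(Y) = {x, y, z}
FOLLOW(S) = {$}
FOLLOW(X) = {$}
FOLLOW(Y) = {$}
Therefore, FOLLOW(Y) = {$}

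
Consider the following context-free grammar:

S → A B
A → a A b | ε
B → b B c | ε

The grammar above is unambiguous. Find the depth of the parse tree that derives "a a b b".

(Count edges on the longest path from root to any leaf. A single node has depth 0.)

4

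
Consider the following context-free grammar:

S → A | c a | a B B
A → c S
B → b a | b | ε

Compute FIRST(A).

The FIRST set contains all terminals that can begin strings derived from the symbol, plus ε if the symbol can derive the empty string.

We compute FIRST(A) using the standard algorithm.
FIRST(A) = {c}
FIRST(B) = {b, ε}
FIRST(S) = {a, c}
Therefore, FIRST(A) = {c}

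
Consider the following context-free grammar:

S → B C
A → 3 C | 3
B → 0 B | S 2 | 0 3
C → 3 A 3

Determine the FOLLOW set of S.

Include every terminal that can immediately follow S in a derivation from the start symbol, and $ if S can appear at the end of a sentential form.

We compute FOLLOW(S) using the standard algorithm.
FOLLOW(S) starts with {$}.
FIRST(A) = {3}
FIRST(B) = {0}
FIRST(C) = {3}
FIRST(S) = {0}
FOLLOW(A) = {3}
FOLLOW(B) = {3}
FOLLOW(C) = {$, 2, 3}
FOLLOW(S) = {$, 2}
Therefore, FOLLOW(S) = {$, 2}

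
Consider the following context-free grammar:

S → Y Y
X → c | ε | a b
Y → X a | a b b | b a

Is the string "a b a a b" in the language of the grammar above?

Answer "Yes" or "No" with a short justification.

No - no valid derivation exists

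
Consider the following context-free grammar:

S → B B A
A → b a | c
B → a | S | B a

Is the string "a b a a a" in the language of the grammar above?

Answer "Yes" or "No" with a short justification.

No - no valid derivation exists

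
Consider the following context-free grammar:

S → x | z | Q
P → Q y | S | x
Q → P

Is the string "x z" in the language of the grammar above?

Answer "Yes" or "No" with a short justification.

No - no valid derivation exists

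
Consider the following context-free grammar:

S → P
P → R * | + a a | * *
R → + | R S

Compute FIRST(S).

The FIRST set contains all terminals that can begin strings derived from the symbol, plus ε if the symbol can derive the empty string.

We compute FIRST(S) using the standard algorithm.
FIRST(P) = {*, +}
FIRST(R) = {+}
FIRST(S) = {*, +}
Therefore, FIRST(S) = {*, +}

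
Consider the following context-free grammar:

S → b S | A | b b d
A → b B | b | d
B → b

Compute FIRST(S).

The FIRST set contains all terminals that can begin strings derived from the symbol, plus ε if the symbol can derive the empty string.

We compute FIRST(S) using the standard algorithm.
FIRST(A) = {b, d}
FIRST(B) = {b}
FIRST(S) = {b, d}
Therefore, FIRST(S) = {b, d}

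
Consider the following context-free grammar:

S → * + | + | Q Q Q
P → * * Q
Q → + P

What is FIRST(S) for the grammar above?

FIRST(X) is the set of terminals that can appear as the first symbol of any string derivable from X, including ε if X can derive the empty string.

We compute FIRST(S) using the standard algorithm.
FIRST(P) = {*}
FIRST(Q) = {+}
FIRST(S) = {*, +}
Therefore, FIRST(S) = {*, +}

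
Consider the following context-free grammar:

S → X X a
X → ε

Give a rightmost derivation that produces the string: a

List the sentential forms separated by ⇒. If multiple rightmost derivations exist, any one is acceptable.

S ⇒ X X a ⇒ X a ⇒ a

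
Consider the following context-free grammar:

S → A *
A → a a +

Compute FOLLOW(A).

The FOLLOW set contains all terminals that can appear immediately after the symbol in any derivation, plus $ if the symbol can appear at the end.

We compute FOLLOW(A) using the standard algorithm.
FOLLOW(S) starts with {$}.
FIRST(A) = {a}
FIRST(S) = {a}
FOLLOW(A) = {*}
FOLLOW(S) = {$}
Therefore, FOLLOW(A) = {*}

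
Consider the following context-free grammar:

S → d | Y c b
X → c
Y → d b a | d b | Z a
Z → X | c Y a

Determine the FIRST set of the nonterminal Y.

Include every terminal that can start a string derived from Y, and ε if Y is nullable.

We compute FIRST(Y) using the standard algorithm.
FIRST(S) = {c, d}
FIRST(X) = {c}
FIRST(Y) = {c, d}
FIRST(Z) = {c}
Therefore, FIRST(Y) = {c, d}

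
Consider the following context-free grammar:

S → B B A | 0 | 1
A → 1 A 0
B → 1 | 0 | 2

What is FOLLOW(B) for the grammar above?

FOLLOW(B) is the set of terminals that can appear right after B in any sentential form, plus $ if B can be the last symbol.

We compute FOLLOW(B) using the standard algorithm.
FOLLOW(S) starts with {$}.
FIRST(A) = {1}
FIRST(B) = {0, 1, 2}
FIRST(S) = {0, 1, 2}
FOLLOW(A) = {$, 0}
FOLLOW(B) = {0, 1, 2}
FOLLOW(S) = {$}
Therefore, FOLLOW(B) = {0, 1, 2}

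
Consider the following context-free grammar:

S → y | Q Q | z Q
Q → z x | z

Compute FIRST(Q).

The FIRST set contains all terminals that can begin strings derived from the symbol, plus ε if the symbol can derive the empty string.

We compute FIRST(Q) using the standard algorithm.
FIRST(Q) = {z}
FIRST(S) = {y, z}
Therefore, FIRST(Q) = {z}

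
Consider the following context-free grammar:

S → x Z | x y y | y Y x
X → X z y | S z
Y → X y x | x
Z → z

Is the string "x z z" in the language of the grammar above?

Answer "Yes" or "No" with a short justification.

No - no valid derivation exists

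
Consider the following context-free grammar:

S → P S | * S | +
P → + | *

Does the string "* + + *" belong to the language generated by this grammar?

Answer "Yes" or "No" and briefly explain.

No - no valid derivation exists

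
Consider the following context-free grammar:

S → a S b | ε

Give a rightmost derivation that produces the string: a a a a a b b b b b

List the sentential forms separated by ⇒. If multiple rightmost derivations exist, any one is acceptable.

S ⇒ a S b ⇒ a a S b b ⇒ a a a S b b b ⇒ a a a a S b b b b ⇒ a a a a a S b b b b b ⇒ a a a a a b b b b b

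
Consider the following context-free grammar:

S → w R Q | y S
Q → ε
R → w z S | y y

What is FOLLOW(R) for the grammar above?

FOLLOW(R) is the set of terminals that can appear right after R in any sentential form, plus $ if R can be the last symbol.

We compute FOLLOW(R) using the standard algorithm.
FOLLOW(S) starts with {$}.
FIRST(Q) = {ε}
FIRST(R) = {w, y}
FIRST(S) = {w, y}
FOLLOW(Q) = {$}
FOLLOW(R) = {$}
FOLLOW(S) = {$}
Therefore, FOLLOW(R) = {$}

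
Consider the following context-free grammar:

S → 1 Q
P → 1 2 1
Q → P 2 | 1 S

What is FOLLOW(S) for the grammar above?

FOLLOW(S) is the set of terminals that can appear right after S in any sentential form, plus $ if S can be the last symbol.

We compute FOLLOW(S) using the standard algorithm.
FOLLOW(S) starts with {$}.
FIRST(P) = {1}
FIRST(Q) = {1}
FIRST(S) = {1}
FOLLOW(P) = {2}
FOLLOW(Q) = {$}
FOLLOW(S) = {$}
Therefore, FOLLOW(S) = {$}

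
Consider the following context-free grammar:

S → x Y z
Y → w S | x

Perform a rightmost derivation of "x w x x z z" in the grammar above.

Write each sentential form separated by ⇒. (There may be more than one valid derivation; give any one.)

S ⇒ x Y z ⇒ x w S z ⇒ x w x Y z z ⇒ x w x x z z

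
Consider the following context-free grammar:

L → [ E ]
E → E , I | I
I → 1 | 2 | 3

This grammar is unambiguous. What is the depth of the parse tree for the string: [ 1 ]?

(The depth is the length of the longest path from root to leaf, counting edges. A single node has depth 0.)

3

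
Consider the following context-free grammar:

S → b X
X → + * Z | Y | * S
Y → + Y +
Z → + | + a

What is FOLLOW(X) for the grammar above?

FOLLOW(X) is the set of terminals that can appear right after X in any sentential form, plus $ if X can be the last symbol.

We compute FOLLOW(X) using the standard algorithm.
FOLLOW(S) starts with {$}.
FIRST(S) = {b}
FIRST(X) = {*, +}
FIRST(Y) = {+}
FIRST(Z) = {+}
FOLLOW(S) = {$}
FOLLOW(X) = {$}
FOLLOW(Y) = {$, +}
FOLLOW(Z) = {$}
Therefore, FOLLOW(X) = {$}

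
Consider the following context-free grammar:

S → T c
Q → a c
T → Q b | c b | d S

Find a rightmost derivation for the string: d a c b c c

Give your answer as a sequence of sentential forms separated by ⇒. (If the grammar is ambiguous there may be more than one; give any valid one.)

S ⇒ T c ⇒ d S c ⇒ d T c c ⇒ d Q b c c ⇒ d a c b c c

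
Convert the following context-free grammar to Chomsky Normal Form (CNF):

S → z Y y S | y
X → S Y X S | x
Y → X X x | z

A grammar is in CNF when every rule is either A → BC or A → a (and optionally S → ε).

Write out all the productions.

TZ → z; TY → y; S → y; X → x; TX → x; Y → z; S → TZ X0; X0 → Y X1; X1 → TY S; X → S X2; X2 → Y X3; X3 → X S; Y → X X4; X4 → X TX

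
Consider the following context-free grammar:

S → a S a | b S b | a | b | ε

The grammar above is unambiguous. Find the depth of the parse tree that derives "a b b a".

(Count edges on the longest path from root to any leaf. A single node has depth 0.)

3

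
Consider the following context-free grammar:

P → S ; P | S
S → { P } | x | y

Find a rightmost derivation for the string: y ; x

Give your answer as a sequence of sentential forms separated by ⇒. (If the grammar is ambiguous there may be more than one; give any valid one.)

P ⇒ S ; P ⇒ S ; S ⇒ S ; x ⇒ y ; x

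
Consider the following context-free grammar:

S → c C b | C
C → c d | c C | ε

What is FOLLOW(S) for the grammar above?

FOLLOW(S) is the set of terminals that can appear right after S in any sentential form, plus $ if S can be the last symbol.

We compute FOLLOW(S) using the standard algorithm.
FOLLOW(S) starts with {$}.
FIRST(C) = {c, ε}
FIRST(S) = {c, ε}
FOLLOW(C) = {$, b}
FOLLOW(S) = {$}
Therefore, FOLLOW(S) = {$}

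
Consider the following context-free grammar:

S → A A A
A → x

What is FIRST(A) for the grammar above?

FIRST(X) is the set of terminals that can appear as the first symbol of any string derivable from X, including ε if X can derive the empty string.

We compute FIRST(A) using the standard algorithm.
FIRST(A) = {x}
FIRST(S) = {x}
Therefore, FIRST(A) = {x}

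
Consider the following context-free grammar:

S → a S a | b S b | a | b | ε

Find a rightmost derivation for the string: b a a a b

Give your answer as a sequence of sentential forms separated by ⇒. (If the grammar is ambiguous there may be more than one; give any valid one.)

S ⇒ b S b ⇒ b a S a b ⇒ b a a a b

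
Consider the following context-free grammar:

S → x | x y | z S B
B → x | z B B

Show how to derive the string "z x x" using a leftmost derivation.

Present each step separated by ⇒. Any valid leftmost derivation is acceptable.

S ⇒ z S B ⇒ z x B ⇒ z x x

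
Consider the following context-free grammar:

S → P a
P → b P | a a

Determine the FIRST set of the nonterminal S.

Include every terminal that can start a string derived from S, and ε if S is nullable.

We compute FIRST(S) using the standard algorithm.
FIRST(P) = {a, b}
FIRST(S) = {a, b}
Therefore, FIRST(S) = {a, b}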